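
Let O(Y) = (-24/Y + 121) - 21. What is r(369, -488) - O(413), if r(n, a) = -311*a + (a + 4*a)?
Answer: 61631188/413 ≈ 1.4923e+5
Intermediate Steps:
r(n, a) = -306*a (r(n, a) = -311*a + 5*a = -306*a)
O(Y) = 100 - 24/Y (O(Y) = (121 - 24/Y) - 21 = 100 - 24/Y)
r(369, -488) - O(413) = -306*(-488) - (100 - 24/413) = 149328 - (100 - 24*1/413) = 149328 - (100 - 24/413) = 149328 - 1*41276/413 = 149328 - 41276/413 = 61631188/413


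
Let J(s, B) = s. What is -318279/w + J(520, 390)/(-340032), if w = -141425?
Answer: 13518937991/6011128200 ≈ 2.2490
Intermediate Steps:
-318279/w + J(520, 390)/(-340032) = -318279/(-141425) + 520/(-340032) = -318279*(-1/141425) + 520*(-1/340032) = 318279/141425 - 65/42504 = 13518937991/6011128200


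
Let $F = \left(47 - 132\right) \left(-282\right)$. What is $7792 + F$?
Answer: $31762$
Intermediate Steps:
$F = 23970$ ($F = \left(-85\right) \left(-282\right) = 23970$)
$7792 + F = 7792 + 23970 = 31762$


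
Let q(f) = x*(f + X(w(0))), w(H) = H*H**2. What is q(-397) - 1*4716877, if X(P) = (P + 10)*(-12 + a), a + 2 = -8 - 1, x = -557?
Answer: -4367638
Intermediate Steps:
a = -11 (a = -2 + (-8 - 1) = -2 - 9 = -11)
w(H) = H**3
X(P) = -230 - 23*P (X(P) = (P + 10)*(-12 - 11) = (10 + P)*(-23) = -230 - 23*P)
q(f) = 128110 - 557*f (q(f) = -557*(f + (-230 - 23*0**3)) = -557*(f + (-230 - 23*0)) = -557*(f + (-230 + 0)) = -557*(f - 230) = -557*(-230 + f) = 128110 - 557*f)
q(-397) - 1*4716877 = (128110 - 557*(-397)) - 1*4716877 = (128110 + 221129) - 4716877 = 349239 - 4716877 = -4367638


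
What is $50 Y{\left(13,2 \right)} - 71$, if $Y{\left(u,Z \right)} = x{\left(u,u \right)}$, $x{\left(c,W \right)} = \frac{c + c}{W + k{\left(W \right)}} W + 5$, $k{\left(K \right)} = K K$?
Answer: $\frac{1903}{7} \approx 271.86$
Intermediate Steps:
$k{\left(K \right)} = K^{2}$
$x{\left(c,W \right)} = 5 + \frac{2 W c}{W + W^{2}}$ ($x{\left(c,W \right)} = \frac{c + c}{W + W^{2}} W + 5 = \frac{2 c}{W + W^{2}} W + 5 = \frac{2 W c}{W + W^{2}} + 5 = 5 + \frac{2 W c}{W + W^{2}}$)
$Y{\left(u,Z \right)} = \frac{5 + 7 u}{1 + u}$ ($Y{\left(u,Z \right)} = \frac{5 + 2 u + 5 u}{1 + u} = \frac{5 + 7 u}{1 + u}$)
$50 Y{\left(13,2 \right)} - 71 = 50 \frac{5 + 7 \cdot 13}{1 + 13} - 71 = 50 \frac{5 + 91}{14} - 71 = 50 \cdot \frac{1}{14} \cdot 96 - 71 = 50 \cdot \frac{48}{7} - 71 = \frac{2400}{7} - 71 = \frac{1903}{7}$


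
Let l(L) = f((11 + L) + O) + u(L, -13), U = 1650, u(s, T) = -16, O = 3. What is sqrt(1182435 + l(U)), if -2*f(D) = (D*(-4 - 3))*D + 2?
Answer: sqrt(10873554) ≈ 3297.5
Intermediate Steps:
f(D) = -1 + 7*D**2/2 (f(D) = -((D*(-4 - 3))*D + 2)/2 = -((D*(-7))*D + 2)/2 = -((-7*D)*D + 2)/2 = -(-7*D**2 + 2)/2 = -(2 - 7*D**2)/2 = -1 + 7*D**2/2)
l(L) = -17 + 7*(14 + L)**2/2 (l(L) = (-1 + 7*((11 + L) + 3)**2/2) - 16 = (-1 + 7*(14 + L)**2/2) - 16 = -17 + 7*(14 + L)**2/2)
sqrt(1182435 + l(U)) = sqrt(1182435 + (-17 + 7*(14 + 1650)**2/2)) = sqrt(1182435 + (-17 + (7/2)*1664**2)) = sqrt(1182435 + (-17 + (7/2)*2768896)) = sqrt(1182435 + (-17 + 9691136)) = sqrt(1182435 + 9691119) = sqrt(10873554)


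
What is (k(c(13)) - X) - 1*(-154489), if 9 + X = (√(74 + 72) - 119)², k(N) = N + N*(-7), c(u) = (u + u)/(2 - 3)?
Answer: 140347 + 238*√146 ≈ 1.4322e+5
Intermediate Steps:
c(u) = -2*u (c(u) = (2*u)/(-1) = (2*u)*(-1) = -2*u)
k(N) = -6*N (k(N) = N - 7*N = -6*N)
X = -9 + (-119 + √146)² (X = -9 + (√(74 + 72) - 119)² = -9 + (√146 - 119)² = -9 + (-119 + √146)² ≈ 11422.)
(k(c(13)) - X) - 1*(-154489) = (-(-12)*13 - (14298 - 238*√146)) - 1*(-154489) = (-6*(-26) + (-14298 + 238*√146)) + 154489 = (156 + (-14298 + 238*√146)) + 154489 = (-14142 + 238*√146) + 154489 = 140347 + 238*√146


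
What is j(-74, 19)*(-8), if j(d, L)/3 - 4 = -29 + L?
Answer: 144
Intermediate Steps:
j(d, L) = -75 + 3*L (j(d, L) = 12 + 3*(-29 + L) = 12 + (-87 + 3*L) = -75 + 3*L)
j(-74, 19)*(-8) = (-75 + 3*19)*(-8) = (-75 + 57)*(-8) = -18*(-8) = 144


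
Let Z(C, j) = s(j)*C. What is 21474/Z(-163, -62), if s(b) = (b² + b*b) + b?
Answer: -3579/207173 ≈ -0.017275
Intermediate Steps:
s(b) = b + 2*b² (s(b) = (b² + b²) + b = 2*b² + b = b + 2*b²)
Z(C, j) = C*j*(1 + 2*j) (Z(C, j) = (j*(1 + 2*j))*C = C*j*(1 + 2*j))
21474/Z(-163, -62) = 21474/((-163*(-62)*(1 + 2*(-62)))) = 21474/((-163*(-62)*(1 - 124))) = 21474/((-163*(-62)*(-123))) = 21474/(-1243038) = 21474*(-1/1243038) = -3579/207173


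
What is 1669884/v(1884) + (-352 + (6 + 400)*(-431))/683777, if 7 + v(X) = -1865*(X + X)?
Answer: -2373985733394/4805124574079 ≈ -0.49405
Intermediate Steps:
v(X) = -7 - 3730*X (v(X) = -7 - 1865*(X + X) = -7 - 3730*X)
1669884/v(1884) + (-352 + (6 + 400)*(-431))/683777 = 1669884/(-7 - 3730*1884) + (-352 + (6 + 400)*(-431))/683777 = 1669884/(-7 - 7027320) + (-352 + 406*(-431))*(1/683777) = 1669884/(-7027327) + (-352 - 174986)*(1/683777) = 1669884*(-1/7027327) - 175338*1/683777 = -1669884/7027327 - 175338/683777 = -2373985733394/4805124574079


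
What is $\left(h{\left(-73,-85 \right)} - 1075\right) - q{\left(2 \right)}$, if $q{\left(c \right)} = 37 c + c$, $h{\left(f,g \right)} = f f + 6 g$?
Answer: $3668$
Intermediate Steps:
$h{\left(f,g \right)} = f^{2} + 6 g$
$q{\left(c \right)} = 38 c$
$\left(h{\left(-73,-85 \right)} - 1075\right) - q{\left(2 \right)} = \left(\left(\left(-73\right)^{2} + 6 \left(-85\right)\right) - 1075\right) - 38 \cdot 2 = \left(\left(5329 - 510\right) - 1075\right) - 76 = \left(4819 - 1075\right) - 76 = 3744 - 76 = 3668$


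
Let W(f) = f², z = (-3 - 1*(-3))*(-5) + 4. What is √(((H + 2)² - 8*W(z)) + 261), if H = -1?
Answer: √134 ≈ 11.576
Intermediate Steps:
z = 4 (z = (-3 + 3)*(-5) + 4 = 0*(-5) + 4 = 0 + 4 = 4)
√(((H + 2)² - 8*W(z)) + 261) = √(((-1 + 2)² - 8*4²) + 261) = √((1² - 8*16) + 261) = √((1 - 128) + 261) = √(-127 + 261) = √134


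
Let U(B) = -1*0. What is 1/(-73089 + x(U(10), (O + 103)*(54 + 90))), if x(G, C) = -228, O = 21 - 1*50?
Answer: -1/73317 ≈ -1.3639e-5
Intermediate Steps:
O = -29 (O = 21 - 50 = -29)
U(B) = 0
1/(-73089 + x(U(10), (O + 103)*(54 + 90))) = 1/(-73089 - 228) = 1/(-73317) = -1/73317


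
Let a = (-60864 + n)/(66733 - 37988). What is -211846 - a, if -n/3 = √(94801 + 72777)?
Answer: -6089452406/28745 + 3*√167578/28745 ≈ -2.1184e+5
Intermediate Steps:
n = -3*√167578 (n = -3*√(94801 + 72777) = -3*√167578 ≈ -1228.1)
a = -60864/28745 - 3*√167578/28745 (a = (-60864 - 3*√167578)/(66733 - 37988) = (-60864 - 3*√167578)/28745 = (-60864 - 3*√167578)*(1/28745) = -60864/28745 - 3*√167578/28745 ≈ -2.1601)
-211846 - a = -211846 - (-60864/28745 - 3*√167578/28745) = -211846 + (60864/28745 + 3*√167578/28745) = -6089452406/28745 + 3*√167578/28745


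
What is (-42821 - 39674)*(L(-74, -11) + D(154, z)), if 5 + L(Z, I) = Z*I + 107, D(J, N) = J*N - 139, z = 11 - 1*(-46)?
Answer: -788239725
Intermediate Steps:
z = 57 (z = 11 + 46 = 57)
D(J, N) = -139 + J*N
L(Z, I) = 102 + I*Z (L(Z, I) = -5 + (Z*I + 107) = -5 + (I*Z + 107) = -5 + (107 + I*Z) = 102 + I*Z)
(-42821 - 39674)*(L(-74, -11) + D(154, z)) = (-42821 - 39674)*((102 - 11*(-74)) + (-139 + 154*57)) = -82495*((102 + 814) + (-139 + 8778)) = -82495*(916 + 8639) = -82495*9555 = -788239725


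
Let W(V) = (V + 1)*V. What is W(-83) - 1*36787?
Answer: -29981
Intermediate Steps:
W(V) = V*(1 + V) (W(V) = (1 + V)*V = V*(1 + V))
W(-83) - 1*36787 = -83*(1 - 83) - 1*36787 = -83*(-82) - 36787 = 6806 - 36787 = -29981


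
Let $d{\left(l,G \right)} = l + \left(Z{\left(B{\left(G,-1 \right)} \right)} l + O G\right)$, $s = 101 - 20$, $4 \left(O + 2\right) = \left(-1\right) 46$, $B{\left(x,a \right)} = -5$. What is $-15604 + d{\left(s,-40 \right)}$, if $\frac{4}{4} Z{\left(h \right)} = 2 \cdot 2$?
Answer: $-14659$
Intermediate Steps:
$Z{\left(h \right)} = 4$ ($Z{\left(h \right)} = 2 \cdot 2 = 4$)
$O = - \frac{27}{2}$ ($O = -2 + \frac{\left(-1\right) 46}{4} = -2 + \frac{1}{4} \left(-46\right) = -2 - \frac{23}{2} = - \frac{27}{2} \approx -13.5$)
$s = 81$
$d{\left(l,G \right)} = 5 l - \frac{27 G}{2}$ ($d{\left(l,G \right)} = l - \left(- 4 l + \frac{27 G}{2}\right) = 5 l - \frac{27 G}{2}$)
$-15604 + d{\left(s,-40 \right)} = -15604 + \left(5 \cdot 81 - -540\right) = -15604 + \left(405 + 540\right) = -15604 + 945 = -14659$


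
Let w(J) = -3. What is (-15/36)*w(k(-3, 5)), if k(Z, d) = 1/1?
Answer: 5/4 ≈ 1.2500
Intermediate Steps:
k(Z, d) = 1
(-15/36)*w(k(-3, 5)) = (-15/36)*(-3) = ((1/36)*(-15))*(-3) = -5/12*(-3) = 5/4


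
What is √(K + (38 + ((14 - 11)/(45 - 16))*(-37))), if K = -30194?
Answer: I*√25364415/29 ≈ 173.67*I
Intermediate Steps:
√(K + (38 + ((14 - 11)/(45 - 16))*(-37))) = √(-30194 + (38 + ((14 - 11)/(45 - 16))*(-37))) = √(-30194 + (38 + (3/29)*(-37))) = √(-30194 + (38 - 111/29)) = √(-30194 + 991/29) = √(-874635/29) = I*√25364415/29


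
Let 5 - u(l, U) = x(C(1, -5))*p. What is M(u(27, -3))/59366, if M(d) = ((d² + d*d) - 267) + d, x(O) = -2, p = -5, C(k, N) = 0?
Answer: -111/29683 ≈ -0.0037395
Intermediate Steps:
u(l, U) = -5 (u(l, U) = 5 - (-2)*(-5) = 5 - 1*10 = 5 - 10 = -5)
M(d) = -267 + d + 2*d² (M(d) = ((d² + d²) - 267) + d = (2*d² - 267) + d = (-267 + 2*d²) + d = -267 + d + 2*d²)
M(u(27, -3))/59366 = (-267 - 5 + 2*(-5)²)/59366 = (-267 - 5 + 2*25)*(1/59366) = (-267 - 5 + 50)*(1/59366) = -222*1/59366 = -111/29683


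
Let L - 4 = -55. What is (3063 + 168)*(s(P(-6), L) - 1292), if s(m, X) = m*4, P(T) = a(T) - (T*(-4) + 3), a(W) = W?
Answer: -4600944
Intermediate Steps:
L = -51 (L = 4 - 55 = -51)
P(T) = -3 + 5*T (P(T) = T - (T*(-4) + 3) = T - (-4*T + 3) = T - (3 - 4*T) = T + (-3 + 4*T) = -3 + 5*T)
s(m, X) = 4*m
(3063 + 168)*(s(P(-6), L) - 1292) = (3063 + 168)*(4*(-3 + 5*(-6)) - 1292) = 3231*(4*(-3 - 30) - 1292) = 3231*(4*(-33) - 1292) = 3231*(-132 - 1292) = 3231*(-1424) = -4600944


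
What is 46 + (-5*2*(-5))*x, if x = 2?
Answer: 146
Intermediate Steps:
46 + (-5*2*(-5))*x = 46 + (-5*2*(-5))*2 = 46 - 10*(-5)*2 = 46 + 50*2 = 46 + 100 = 146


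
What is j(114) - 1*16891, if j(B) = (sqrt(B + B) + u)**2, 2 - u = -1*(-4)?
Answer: -16659 - 8*sqrt(57) ≈ -16719.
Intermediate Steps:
u = -2 (u = 2 - (-1)*(-4) = 2 - 1*4 = 2 - 4 = -2)
j(B) = (-2 + sqrt(2)*sqrt(B))**2 (j(B) = (sqrt(B + B) - 2)**2 = (sqrt(2*B) - 2)**2 = (sqrt(2)*sqrt(B) - 2)**2 = (-2 + sqrt(2)*sqrt(B))**2)
j(114) - 1*16891 = (-2 + sqrt(2)*sqrt(114))**2 - 1*16891 = (-2 + 2*sqrt(57))**2 - 16891 = -16891 + (-2 + 2*sqrt(57))**2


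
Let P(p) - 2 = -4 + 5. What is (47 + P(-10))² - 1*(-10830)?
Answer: 13330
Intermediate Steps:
P(p) = 3 (P(p) = 2 + (-4 + 5) = 2 + 1 = 3)
(47 + P(-10))² - 1*(-10830) = (47 + 3)² - 1*(-10830) = 50² + 10830 = 2500 + 10830 = 13330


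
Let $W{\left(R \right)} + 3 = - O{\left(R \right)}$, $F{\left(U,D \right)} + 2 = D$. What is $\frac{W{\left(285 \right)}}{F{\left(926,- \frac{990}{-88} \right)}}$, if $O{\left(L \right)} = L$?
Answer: $- \frac{1152}{37} \approx -31.135$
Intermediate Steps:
$F{\left(U,D \right)} = -2 + D$
$W{\left(R \right)} = -3 - R$
$\frac{W{\left(285 \right)}}{F{\left(926,- \frac{990}{-88} \right)}} = \frac{-3 - 285}{-2 - \frac{990}{-88}} = \frac{-3 - 285}{-2 - - \frac{45}{4}} = - \frac{288}{-2 + \frac{45}{4}} = - \frac{288}{\frac{37}{4}} = \left(-288\right) \frac{4}{37} = - \frac{1152}{37}$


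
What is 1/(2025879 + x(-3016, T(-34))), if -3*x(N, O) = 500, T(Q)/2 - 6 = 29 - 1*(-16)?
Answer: 3/6077137 ≈ 4.9365e-7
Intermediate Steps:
T(Q) = 102 (T(Q) = 12 + 2*(29 - 1*(-16)) = 12 + 2*(29 + 16) = 12 + 2*45 = 12 + 90 = 102)
x(N, O) = -500/3 (x(N, O) = -1/3*500 = -500/3)
1/(2025879 + x(-3016, T(-34))) = 1/(2025879 - 500/3) = 1/(6077137/3) = 3/6077137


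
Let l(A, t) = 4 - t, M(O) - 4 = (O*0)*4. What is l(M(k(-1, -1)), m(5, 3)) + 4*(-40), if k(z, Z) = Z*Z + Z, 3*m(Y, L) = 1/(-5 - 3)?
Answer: -3743/24 ≈ -155.96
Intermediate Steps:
m(Y, L) = -1/24 (m(Y, L) = 1/(3*(-5 - 3)) = (⅓)/(-8) = (⅓)*(-⅛) = -1/24)
k(z, Z) = Z + Z² (k(z, Z) = Z² + Z = Z + Z²)
M(O) = 4 (M(O) = 4 + (O*0)*4 = 4 + 0*4 = 4 + 0 = 4)
l(M(k(-1, -1)), m(5, 3)) + 4*(-40) = (4 - 1*(-1/24)) + 4*(-40) = (4 + 1/24) - 160 = 97/24 - 160 = -3743/24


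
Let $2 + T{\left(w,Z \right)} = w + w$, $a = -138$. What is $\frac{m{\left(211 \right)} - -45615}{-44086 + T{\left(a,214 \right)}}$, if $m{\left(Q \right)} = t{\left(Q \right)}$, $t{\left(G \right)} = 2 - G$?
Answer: $- \frac{22703}{22182} \approx -1.0235$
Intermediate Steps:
$m{\left(Q \right)} = 2 - Q$
$T{\left(w,Z \right)} = -2 + 2 w$ ($T{\left(w,Z \right)} = -2 + \left(w + w\right) = -2 + 2 w$)
$\frac{m{\left(211 \right)} - -45615}{-44086 + T{\left(a,214 \right)}} = \frac{\left(2 - 211\right) - -45615}{-44086 + \left(-2 + 2 \left(-138\right)\right)} = \frac{\left(2 - 211\right) + 45615}{-44086 - 278} = \frac{-209 + 45615}{-44086 - 278} = \frac{45406}{-44364} = 45406 \left(- \frac{1}{44364}\right) = - \frac{22703}{22182}$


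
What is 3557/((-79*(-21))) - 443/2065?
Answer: 944324/489405 ≈ 1.9295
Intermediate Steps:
3557/((-79*(-21))) - 443/2065 = 3557/1659 - 443*1/2065 = 3557*(1/1659) - 443/2065 = 3557/1659 - 443/2065 = 944324/489405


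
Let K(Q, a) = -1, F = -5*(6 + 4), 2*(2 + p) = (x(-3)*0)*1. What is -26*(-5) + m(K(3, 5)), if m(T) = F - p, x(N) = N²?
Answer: 82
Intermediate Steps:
p = -2 (p = -2 + (((-3)²*0)*1)/2 = -2 + ((9*0)*1)/2 = -2 + (0*1)/2 = -2 + (½)*0 = -2 + 0 = -2)
F = -50 (F = -5*10 = -50)
m(T) = -48 (m(T) = -50 - 1*(-2) = -50 + 2 = -48)
-26*(-5) + m(K(3, 5)) = -26*(-5) - 48 = -13*(-10) - 48 = 130 - 48 = 82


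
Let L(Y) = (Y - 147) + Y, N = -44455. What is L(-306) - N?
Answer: 43696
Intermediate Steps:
L(Y) = -147 + 2*Y (L(Y) = (-147 + Y) + Y = -147 + 2*Y)
L(-306) - N = (-147 + 2*(-306)) - 1*(-44455) = (-147 - 612) + 44455 = -759 + 44455 = 43696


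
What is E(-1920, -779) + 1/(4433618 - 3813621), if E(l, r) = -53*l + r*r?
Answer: 439330494198/619997 ≈ 7.0860e+5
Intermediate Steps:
E(l, r) = r² - 53*l (E(l, r) = -53*l + r² = r² - 53*l)
E(-1920, -779) + 1/(4433618 - 3813621) = ((-779)² - 53*(-1920)) + 1/(4433618 - 3813621) = (606841 + 101760) + 1/619997 = 708601 + 1/619997 = 439330494198/619997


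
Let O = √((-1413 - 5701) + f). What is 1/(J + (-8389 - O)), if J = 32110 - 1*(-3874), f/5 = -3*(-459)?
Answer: 27595/761484254 + I*√229/761484254 ≈ 3.6238e-5 + 1.9873e-8*I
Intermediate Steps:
f = 6885 (f = 5*(-3*(-459)) = 5*1377 = 6885)
O = I*√229 (O = √((-1413 - 5701) + 6885) = √(-7114 + 6885) = √(-229) = I*√229 ≈ 15.133*I)
J = 35984 (J = 32110 + 3874 = 35984)
1/(J + (-8389 - O)) = 1/(35984 + (-8389 - I*√229)) = 1/(27595 - I*√229)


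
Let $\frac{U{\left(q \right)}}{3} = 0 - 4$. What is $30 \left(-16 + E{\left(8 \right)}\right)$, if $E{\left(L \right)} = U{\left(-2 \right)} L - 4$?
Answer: $-3480$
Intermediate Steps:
$U{\left(q \right)} = -12$ ($U{\left(q \right)} = 3 \left(0 - 4\right) = 3 \left(-4\right) = -12$)
$E{\left(L \right)} = -4 - 12 L$ ($E{\left(L \right)} = - 12 L - 4 = -4 - 12 L$)
$30 \left(-16 + E{\left(8 \right)}\right) = 30 \left(-16 - 100\right) = 30 \left(-116\right) = -3480$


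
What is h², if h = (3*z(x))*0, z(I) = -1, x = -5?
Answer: 0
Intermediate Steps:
h = 0 (h = (3*(-1))*0 = -3*0 = 0)
h² = 0² = 0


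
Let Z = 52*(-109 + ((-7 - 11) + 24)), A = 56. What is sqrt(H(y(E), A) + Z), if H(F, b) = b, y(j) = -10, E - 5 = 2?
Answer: 10*I*sqrt(53) ≈ 72.801*I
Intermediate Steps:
E = 7 (E = 5 + 2 = 7)
Z = -5356 (Z = 52*(-109 + (-18 + 24)) = 52*(-109 + 6) = 52*(-103) = -5356)
sqrt(H(y(E), A) + Z) = sqrt(56 - 5356) = sqrt(-5300) = 10*I*sqrt(53)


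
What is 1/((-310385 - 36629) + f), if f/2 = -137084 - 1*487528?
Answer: -1/1596238 ≈ -6.2647e-7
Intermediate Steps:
f = -1249224 (f = 2*(-137084 - 1*487528) = 2*(-137084 - 487528) = 2*(-624612) = -1249224)
1/((-310385 - 36629) + f) = 1/((-310385 - 36629) - 1249224) = 1/(-347014 - 1249224) = 1/(-1596238) = -1/1596238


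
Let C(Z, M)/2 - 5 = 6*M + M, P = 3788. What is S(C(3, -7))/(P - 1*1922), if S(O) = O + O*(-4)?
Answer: 44/311 ≈ 0.14148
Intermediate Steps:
C(Z, M) = 10 + 14*M (C(Z, M) = 10 + 2*(6*M + M) = 10 + 2*(7*M) = 10 + 14*M)
S(O) = -3*O (S(O) = O - 4*O = -3*O)
S(C(3, -7))/(P - 1*1922) = (-3*(10 + 14*(-7)))/(3788 - 1*1922) = (-3*(10 - 98))/(3788 - 1922) = -3*(-88)/1866 = 264*(1/1866) = 44/311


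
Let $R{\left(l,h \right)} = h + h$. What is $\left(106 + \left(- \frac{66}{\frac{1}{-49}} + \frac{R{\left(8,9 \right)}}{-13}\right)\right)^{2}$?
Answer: $\frac{1883733604}{169} \approx 1.1146 \cdot 10^{7}$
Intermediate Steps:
$R{\left(l,h \right)} = 2 h$
$\left(106 + \left(- \frac{66}{\frac{1}{-49}} + \frac{R{\left(8,9 \right)}}{-13}\right)\right)^{2} = \left(106 + \left(- \frac{66}{\frac{1}{-49}} + \frac{2 \cdot 9}{-13}\right)\right)^{2} = \left(106 - \left(\frac{18}{13} + \frac{66}{- \frac{1}{49}}\right)\right)^{2} = \left(106 - - \frac{42024}{13}\right)^{2} = \left(106 + \left(3234 - \frac{18}{13}\right)\right)^{2} = \left(106 + \frac{42024}{13}\right)^{2} = \left(\frac{43402}{13}\right)^{2} = \frac{1883733604}{169}$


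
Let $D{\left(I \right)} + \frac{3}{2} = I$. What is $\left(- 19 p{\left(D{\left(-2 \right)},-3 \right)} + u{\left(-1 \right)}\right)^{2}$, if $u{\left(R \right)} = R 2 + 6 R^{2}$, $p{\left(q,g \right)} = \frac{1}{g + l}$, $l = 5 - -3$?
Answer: $\frac{1}{25} \approx 0.04$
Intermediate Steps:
$l = 8$ ($l = 5 + 3 = 8$)
$D{\left(I \right)} = - \frac{3}{2} + I$
$p{\left(q,g \right)} = \frac{1}{8 + g}$ ($p{\left(q,g \right)} = \frac{1}{g + 8} = \frac{1}{8 + g}$)
$u{\left(R \right)} = 2 R + 6 R^{2}$
$\left(- 19 p{\left(D{\left(-2 \right)},-3 \right)} + u{\left(-1 \right)}\right)^{2} = \left(- \frac{19}{8 - 3} + 2 \left(-1\right) \left(1 + 3 \left(-1\right)\right)\right)^{2} = \left(- \frac{19}{5} + 2 \left(-1\right) \left(1 - 3\right)\right)^{2} = \left(\left(-19\right) \frac{1}{5} + 2 \left(-1\right) \left(-2\right)\right)^{2} = \left(- \frac{19}{5} + 4\right)^{2} = \left(\frac{1}{5}\right)^{2} = \frac{1}{25}$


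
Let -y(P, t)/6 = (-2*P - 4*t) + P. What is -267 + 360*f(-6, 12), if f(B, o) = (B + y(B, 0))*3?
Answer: -45627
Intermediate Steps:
y(P, t) = 6*P + 24*t (y(P, t) = -6*((-2*P - 4*t) + P) = -6*((-4*t - 2*P) + P) = -6*(-P - 4*t) = 6*P + 24*t)
f(B, o) = 21*B (f(B, o) = (B + (6*B + 24*0))*3 = (B + (6*B + 0))*3 = (B + 6*B)*3 = (7*B)*3 = 21*B)
-267 + 360*f(-6, 12) = -267 + 360*(21*(-6)) = -267 + 360*(-126) = -267 - 45360 = -45627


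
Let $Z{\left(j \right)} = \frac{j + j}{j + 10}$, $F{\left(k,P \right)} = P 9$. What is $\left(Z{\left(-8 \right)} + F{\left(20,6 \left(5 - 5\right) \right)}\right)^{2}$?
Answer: $64$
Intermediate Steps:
$F{\left(k,P \right)} = 9 P$
$Z{\left(j \right)} = \frac{2 j}{10 + j}$
$\left(Z{\left(-8 \right)} + F{\left(20,6 \left(5 - 5\right) \right)}\right)^{2} = \left(2 \left(-8\right) \frac{1}{10 - 8} + 9 \cdot 6 \left(5 - 5\right)\right)^{2} = \left(2 \left(-8\right) \frac{1}{2} + 9 \cdot 6 \cdot 0\right)^{2} = \left(2 \left(-8\right) \frac{1}{2} + 9 \cdot 0\right)^{2} = \left(-8 + 0\right)^{2} = \left(-8\right)^{2} = 64$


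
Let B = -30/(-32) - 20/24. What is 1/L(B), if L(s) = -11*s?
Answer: -48/55 ≈ -0.87273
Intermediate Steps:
B = 5/48 (B = -30*(-1/32) - 20*1/24 = 15/16 - 5/6 = 5/48 ≈ 0.10417)
1/L(B) = 1/(-11*5/48) = 1/(-55/48) = -48/55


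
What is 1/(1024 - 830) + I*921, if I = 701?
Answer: 125250475/194 ≈ 6.4562e+5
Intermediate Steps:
1/(1024 - 830) + I*921 = 1/(1024 - 830) + 701*921 = 1/194 + 645621 = 125250475/194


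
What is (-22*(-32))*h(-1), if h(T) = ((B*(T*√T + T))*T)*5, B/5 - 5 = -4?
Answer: 17600 + 17600*I ≈ 17600.0 + 17600.0*I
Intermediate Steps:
B = 5 (B = 25 + 5*(-4) = 25 - 20 = 5)
h(T) = 5*T*(5*T + 5*T^(3/2)) (h(T) = ((5*(T*√T + T))*T)*5 = ((5*(T^(3/2) + T))*T)*5 = ((5*(T + T^(3/2)))*T)*5 = ((5*T + 5*T^(3/2))*T)*5 = (T*(5*T + 5*T^(3/2)))*5 = 5*T*(5*T + 5*T^(3/2)))
(-22*(-32))*h(-1) = (-22*(-32))*(25*(-1)² + 25*(-1)^(5/2)) = 704*(25*1 + 25*I) = 704*(25 + 25*I) = 17600 + 17600*I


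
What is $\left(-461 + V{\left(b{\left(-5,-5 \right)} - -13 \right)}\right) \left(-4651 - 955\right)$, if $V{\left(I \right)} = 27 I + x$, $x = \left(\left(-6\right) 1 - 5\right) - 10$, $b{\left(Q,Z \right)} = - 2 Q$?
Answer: $-779234$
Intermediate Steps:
$x = -21$ ($x = \left(-6 - 5\right) - 10 = -11 - 10 = -21$)
$V{\left(I \right)} = -21 + 27 I$ ($V{\left(I \right)} = 27 I - 21 = -21 + 27 I$)
$\left(-461 + V{\left(b{\left(-5,-5 \right)} - -13 \right)}\right) \left(-4651 - 955\right) = \left(-461 - \left(21 - 27 \left(\left(-2\right) \left(-5\right) - -13\right)\right)\right) \left(-4651 - 955\right) = \left(-461 - \left(21 - 27 \left(10 + 13\right)\right)\right) \left(-5606\right) = \left(-461 + \left(-21 + 27 \cdot 23\right)\right) \left(-5606\right) = \left(-461 + \left(-21 + 621\right)\right) \left(-5606\right) = \left(-461 + 600\right) \left(-5606\right) = 139 \left(-5606\right) = -779234$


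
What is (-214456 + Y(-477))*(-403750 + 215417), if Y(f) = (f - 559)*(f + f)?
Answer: -145748648704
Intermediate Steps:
Y(f) = 2*f*(-559 + f) (Y(f) = (-559 + f)*(2*f) = 2*f*(-559 + f))
(-214456 + Y(-477))*(-403750 + 215417) = (-214456 + 2*(-477)*(-559 - 477))*(-403750 + 215417) = (-214456 + 2*(-477)*(-1036))*(-188333) = (-214456 + 988344)*(-188333) = 773888*(-188333) = -145748648704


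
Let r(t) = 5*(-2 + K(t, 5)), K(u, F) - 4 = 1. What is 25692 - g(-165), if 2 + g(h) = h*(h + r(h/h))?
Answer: 944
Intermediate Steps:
K(u, F) = 5 (K(u, F) = 4 + 1 = 5)
r(t) = 15 (r(t) = 5*(-2 + 5) = 5*3 = 15)
g(h) = -2 + h*(15 + h) (g(h) = -2 + h*(h + 15) = -2 + h*(15 + h))
25692 - g(-165) = 25692 - (-2 + (-165)² + 15*(-165)) = 25692 - (-2 + 27225 - 2475) = 25692 - 1*24748 = 25692 - 24748 = 944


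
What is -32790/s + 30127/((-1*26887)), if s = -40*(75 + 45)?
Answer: 24567171/4301920 ≈ 5.7107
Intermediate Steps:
s = -4800 (s = -40*120 = -4800)
-32790/s + 30127/((-1*26887)) = -32790/(-4800) + 30127/((-1*26887)) = -32790*(-1/4800) + 30127/(-26887) = 1093/160 + 30127*(-1/26887) = 1093/160 - 30127/26887 = 24567171/4301920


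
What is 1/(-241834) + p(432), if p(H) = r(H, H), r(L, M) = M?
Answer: 104472287/241834 ≈ 432.00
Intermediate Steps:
p(H) = H
1/(-241834) + p(432) = 1/(-241834) + 432 = -1/241834 + 432 = 104472287/241834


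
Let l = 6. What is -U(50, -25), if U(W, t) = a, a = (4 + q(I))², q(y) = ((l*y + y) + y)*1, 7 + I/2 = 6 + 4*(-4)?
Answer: -71824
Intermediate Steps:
I = -34 (I = -14 + 2*(6 + 4*(-4)) = -14 + 2*(6 - 16) = -14 + 2*(-10) = -14 - 20 = -34)
q(y) = 8*y (q(y) = ((6*y + y) + y)*1 = (7*y + y)*1 = (8*y)*1 = 8*y)
a = 71824 (a = (4 + 8*(-34))² = (4 - 272)² = (-268)² = 71824)
U(W, t) = 71824
-U(50, -25) = -1*71824 = -71824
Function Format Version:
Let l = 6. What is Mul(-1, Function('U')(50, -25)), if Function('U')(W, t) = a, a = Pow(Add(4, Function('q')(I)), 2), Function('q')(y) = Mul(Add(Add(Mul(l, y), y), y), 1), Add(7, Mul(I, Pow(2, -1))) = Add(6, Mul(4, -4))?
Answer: -71824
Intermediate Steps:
I = -34 (I = Add(-14, Mul(2, Add(6, Mul(4, -4)))) = Add(-14, Mul(2, Add(6, -16))) = Add(-14, Mul(2, -10)) = Add(-14, -20) = -34)
Function('q')(y) = Mul(8, y) (Function('q')(y) = Mul(Add(Add(Mul(6, y), y), y), 1) = Mul(Add(Mul(7, y), y), 1) = Mul(Mul(8, y), 1) = Mul(8, y))
a = 71824 (a = Pow(Add(4, Mul(8, -34)), 2) = Pow(Add(4, -272), 2) = Pow(-268, 2) = 71824)
Function('U')(W, t) = 71824
Mul(-1, Function('U')(50, -25)) = Mul(-1, 71824) = -71824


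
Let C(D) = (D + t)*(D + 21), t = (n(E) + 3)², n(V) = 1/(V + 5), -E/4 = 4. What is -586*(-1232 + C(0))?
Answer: 74754848/121 ≈ 6.1781e+5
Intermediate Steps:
E = -16 (E = -4*4 = -16)
n(V) = 1/(5 + V)
t = 1024/121 (t = (1/(5 - 16) + 3)² = (1/(-11) + 3)² = (-1/11 + 3)² = (32/11)² = 1024/121 ≈ 8.4628)
C(D) = (21 + D)*(1024/121 + D) (C(D) = (D + 1024/121)*(D + 21) = (1024/121 + D)*(21 + D) = (21 + D)*(1024/121 + D))
-586*(-1232 + C(0)) = -586*(-1232 + (21504/121 + 0² + (3565/121)*0)) = -586*(-1232 + (21504/121 + 0 + 0)) = -586*(-1232 + 21504/121) = -586*(-127568/121) = 74754848/121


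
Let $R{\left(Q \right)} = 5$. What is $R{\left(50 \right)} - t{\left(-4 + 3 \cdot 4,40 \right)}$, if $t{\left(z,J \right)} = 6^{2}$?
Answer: $-31$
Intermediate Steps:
$t{\left(z,J \right)} = 36$
$R{\left(50 \right)} - t{\left(-4 + 3 \cdot 4,40 \right)} = 5 - 36 = -31$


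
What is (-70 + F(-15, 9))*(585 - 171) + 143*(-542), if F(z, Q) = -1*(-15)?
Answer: -100276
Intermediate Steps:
F(z, Q) = 15
(-70 + F(-15, 9))*(585 - 171) + 143*(-542) = (-70 + 15)*(585 - 171) + 143*(-542) = -55*414 - 77506 = -22770 - 77506 = -100276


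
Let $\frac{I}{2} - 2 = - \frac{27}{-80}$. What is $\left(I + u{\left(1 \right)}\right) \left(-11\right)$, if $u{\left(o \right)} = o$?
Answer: $- \frac{2497}{40} \approx -62.425$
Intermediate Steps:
$I = \frac{187}{40}$ ($I = 4 + 2 \left(- \frac{27}{-80}\right) = 4 + 2 \left(\left(-27\right) \left(- \frac{1}{80}\right)\right) = 4 + 2 \cdot \frac{27}{80} = 4 + \frac{27}{40} = \frac{187}{40} \approx 4.675$)
$\left(I + u{\left(1 \right)}\right) \left(-11\right) = \left(\frac{187}{40} + 1\right) \left(-11\right) = \frac{227}{40} \left(-11\right) = - \frac{2497}{40}$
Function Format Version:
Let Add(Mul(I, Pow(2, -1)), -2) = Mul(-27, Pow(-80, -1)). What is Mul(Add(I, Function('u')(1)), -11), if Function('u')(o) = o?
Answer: Rational(-2497, 40) ≈ -62.425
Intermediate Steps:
I = Rational(187, 40) (I = Add(4, Mul(2, Mul(-27, Pow(-80, -1)))) = Add(4, Mul(2, Mul(-27, Rational(-1, 80)))) = Add(4, Mul(2, Rational(27, 80))) = Add(4, Rational(27, 40)) = Rational(187, 40) ≈ 4.6750)
Mul(Add(I, Function('u')(1)), -11) = Mul(Add(Rational(187, 40), 1), -11) = Mul(Rational(227, 40), -11) = Rational(-2497, 40)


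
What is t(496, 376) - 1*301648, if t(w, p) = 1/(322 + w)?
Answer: -246748063/818 ≈ -3.0165e+5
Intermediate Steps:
t(496, 376) - 1*301648 = 1/(322 + 496) - 1*301648 = 1/818 - 301648 = -246748063/818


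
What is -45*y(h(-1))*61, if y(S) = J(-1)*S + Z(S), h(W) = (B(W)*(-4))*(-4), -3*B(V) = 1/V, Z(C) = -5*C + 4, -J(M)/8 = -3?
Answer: -289140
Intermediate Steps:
J(M) = 24 (J(M) = -8*(-3) = 24)
Z(C) = 4 - 5*C
B(V) = -1/(3*V)
h(W) = -16/(3*W) (h(W) = (-1/(3*W)*(-4))*(-4) = (4/(3*W))*(-4) = -16/(3*W))
y(S) = 4 + 19*S (y(S) = 24*S + (4 - 5*S) = 4 + 19*S)
-45*y(h(-1))*61 = -45*(4 + 19*(-16/3/(-1)))*61 = -45*(4 + 19*(-16/3*(-1)))*61 = -45*(4 + 19*(16/3))*61 = -45*(4 + 304/3)*61 = -45*316/3*61 = -4740*61 = -289140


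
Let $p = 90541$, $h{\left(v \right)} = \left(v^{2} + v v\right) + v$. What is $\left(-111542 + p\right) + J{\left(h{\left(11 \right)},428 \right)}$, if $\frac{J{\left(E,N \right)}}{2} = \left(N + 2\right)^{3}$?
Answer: $158992999$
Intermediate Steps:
$h{\left(v \right)} = v + 2 v^{2}$ ($h{\left(v \right)} = \left(v^{2} + v^{2}\right) + v = 2 v^{2} + v = v + 2 v^{2}$)
$J{\left(E,N \right)} = 2 \left(2 + N\right)^{3}$ ($J{\left(E,N \right)} = 2 \left(N + 2\right)^{3} = 2 \left(2 + N\right)^{3}$)
$\left(-111542 + p\right) + J{\left(h{\left(11 \right)},428 \right)} = \left(-111542 + 90541\right) + 2 \left(2 + 428\right)^{3} = -21001 + 2 \cdot 430^{3} = -21001 + 2 \cdot 79507000 = -21001 + 159014000 = 158992999$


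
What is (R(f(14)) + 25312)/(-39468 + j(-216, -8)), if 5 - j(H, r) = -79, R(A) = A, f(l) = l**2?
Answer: -6377/9846 ≈ -0.64767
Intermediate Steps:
j(H, r) = 84 (j(H, r) = 5 - 1*(-79) = 5 + 79 = 84)
(R(f(14)) + 25312)/(-39468 + j(-216, -8)) = (14**2 + 25312)/(-39468 + 84) = (196 + 25312)/(-39384) = 25508*(-1/39384) = -6377/9846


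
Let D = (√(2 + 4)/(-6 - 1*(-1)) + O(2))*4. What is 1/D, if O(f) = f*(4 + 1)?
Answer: 125/4988 + 5*√6/9976 ≈ 0.026288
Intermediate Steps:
O(f) = 5*f (O(f) = f*5 = 5*f)
D = 40 - 4*√6/5 (D = (√(2 + 4)/(-6 - 1*(-1)) + 5*2)*4 = (√6/(-6 + 1) + 10)*4 = (√6/(-5) + 10)*4 = (√6*(-⅕) + 10)*4 = (-√6/5 + 10)*4 = (10 - √6/5)*4 = 40 - 4*√6/5 ≈ 38.040)
1/D = 1/(40 - 4*√6/5)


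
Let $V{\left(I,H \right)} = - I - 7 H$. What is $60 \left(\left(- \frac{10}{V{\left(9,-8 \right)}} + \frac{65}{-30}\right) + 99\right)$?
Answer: $\frac{272470}{47} \approx 5797.2$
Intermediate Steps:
$60 \left(\left(- \frac{10}{V{\left(9,-8 \right)}} + \frac{65}{-30}\right) + 99\right) = 60 \left(\left(- \frac{10}{\left(-1\right) 9 - -56} + \frac{65}{-30}\right) + 99\right) = 60 \left(\left(- \frac{10}{-9 + 56} + 65 \left(- \frac{1}{30}\right)\right) + 99\right) = 60 \left(\left(- \frac{10}{47} - \frac{13}{6}\right) + 99\right) = 60 \left(- \frac{671}{282} + 99\right) = 60 \cdot \frac{27247}{282} = \frac{272470}{47}$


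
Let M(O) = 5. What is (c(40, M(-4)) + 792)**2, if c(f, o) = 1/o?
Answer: 15689521/25 ≈ 6.2758e+5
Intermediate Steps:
(c(40, M(-4)) + 792)**2 = (1/5 + 792)**2 = (3961/5)**2 = 15689521/25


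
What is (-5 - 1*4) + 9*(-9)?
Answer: -90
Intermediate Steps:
(-5 - 1*4) + 9*(-9) = (-5 - 4) - 81 = -9 - 81 = -90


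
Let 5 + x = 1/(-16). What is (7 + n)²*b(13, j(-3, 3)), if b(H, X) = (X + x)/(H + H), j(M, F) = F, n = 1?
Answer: -66/13 ≈ -5.0769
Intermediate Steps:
x = -81/16 (x = -5 + 1/(-16) = -5 - 1/16 = -81/16 ≈ -5.0625)
b(H, X) = (-81/16 + X)/(2*H) (b(H, X) = (X - 81/16)/(H + H) = (-81/16 + X)/((2*H)) = (-81/16 + X)*(1/(2*H)) = (-81/16 + X)/(2*H))
(7 + n)²*b(13, j(-3, 3)) = (7 + 1)²*((1/32)*(-81 + 16*3)/13) = 8²*((1/32)*(1/13)*(-81 + 48)) = 64*((1/32)*(1/13)*(-33)) = 64*(-33/416) = -66/13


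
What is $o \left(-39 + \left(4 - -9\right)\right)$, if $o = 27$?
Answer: $-702$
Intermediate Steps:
$o \left(-39 + \left(4 - -9\right)\right) = 27 \left(-39 + \left(4 - -9\right)\right) = 27 \left(-39 + \left(4 + 9\right)\right) = 27 \left(-39 + 13\right) = 27 \left(-26\right) = -702$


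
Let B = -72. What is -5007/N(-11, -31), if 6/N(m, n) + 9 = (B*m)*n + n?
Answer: 20522024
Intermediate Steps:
N(m, n) = 6/(-9 + n - 72*m*n) (N(m, n) = 6/(-9 + ((-72*m)*n + n)) = 6/(-9 + (-72*m*n + n)) = 6/(-9 + (n - 72*m*n)) = 6/(-9 + n - 72*m*n))
-5007/N(-11, -31) = -5007/((-6/(9 - 1*(-31) + 72*(-11)*(-31)))) = -5007/((-6/(9 + 31 + 24552))) = -5007/((-6/24592)) = -5007/((-6*1/24592)) = -5007/(-3/12296) = -5007*(-12296/3) = 20522024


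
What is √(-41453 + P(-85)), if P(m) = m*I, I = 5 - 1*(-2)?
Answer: 24*I*√73 ≈ 205.06*I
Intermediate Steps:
I = 7 (I = 5 + 2 = 7)
P(m) = 7*m (P(m) = m*7 = 7*m)
√(-41453 + P(-85)) = √(-41453 + 7*(-85)) = √(-41453 - 595) = √(-42048) = 24*I*√73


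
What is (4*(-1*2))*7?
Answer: -56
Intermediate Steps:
(4*(-1*2))*7 = (4*(-2))*7 = -8*7 = -56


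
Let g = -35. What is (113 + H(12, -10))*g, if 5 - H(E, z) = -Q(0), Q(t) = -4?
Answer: -3990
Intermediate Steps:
H(E, z) = 1 (H(E, z) = 5 - (-1)*(-4) = 5 - 1*4 = 5 - 4 = 1)
(113 + H(12, -10))*g = (113 + 1)*(-35) = 114*(-35) = -3990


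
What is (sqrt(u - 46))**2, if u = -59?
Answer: -105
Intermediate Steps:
(sqrt(u - 46))**2 = (sqrt(-59 - 46))**2 = (sqrt(-105))**2 = (I*sqrt(105))**2 = -105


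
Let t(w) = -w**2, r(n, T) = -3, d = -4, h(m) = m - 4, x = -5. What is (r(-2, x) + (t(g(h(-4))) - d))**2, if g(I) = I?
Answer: 3969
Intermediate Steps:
h(m) = -4 + m
(r(-2, x) + (t(g(h(-4))) - d))**2 = (-3 + (-(-4 - 4)**2 - 1*(-4)))**2 = (-3 + (-1*(-8)**2 + 4))**2 = (-3 + (-1*64 + 4))**2 = (-3 + (-64 + 4))**2 = (-3 - 60)**2 = (-63)**2 = 3969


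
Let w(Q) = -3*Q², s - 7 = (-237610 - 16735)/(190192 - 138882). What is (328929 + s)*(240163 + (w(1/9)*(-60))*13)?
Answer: 1042412665133843/13194 ≈ 7.9007e+10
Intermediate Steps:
s = 2995/1466 (s = 7 + (-237610 - 16735)/(190192 - 138882) = 7 - 254345/51310 = 7 - 254345*1/51310 = 7 - 7267/1466 = 2995/1466 ≈ 2.0430)
(328929 + s)*(240163 + (w(1/9)*(-60))*13) = (328929 + 2995/1466)*(240163 + (-3*(1/9)²*(-60))*13) = 482212909*(240163 + (-3*(⅑)²*(-60))*13)/1466 = 482212909*(240163 + (-3*1/81*(-60))*13)/1466 = 482212909*(240163 - 1/27*(-60)*13)/1466 = 482212909*(240163 + (20/9)*13)/1466 = 482212909*(240163 + 260/9)/1466 = (482212909/1466)*(2161727/9) = 1042412665133843/13194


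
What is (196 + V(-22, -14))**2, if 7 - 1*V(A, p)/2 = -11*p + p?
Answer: 4900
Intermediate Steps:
V(A, p) = 14 + 20*p (V(A, p) = 14 - 2*(-11*p + p) = 14 - (-20)*p = 14 + 20*p)
(196 + V(-22, -14))**2 = (196 + (14 + 20*(-14)))**2 = (196 + (14 - 280))**2 = (196 - 266)**2 = (-70)**2 = 4900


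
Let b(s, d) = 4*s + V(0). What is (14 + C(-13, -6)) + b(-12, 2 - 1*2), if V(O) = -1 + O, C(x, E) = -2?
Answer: -37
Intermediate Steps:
b(s, d) = -1 + 4*s (b(s, d) = 4*s + (-1 + 0) = 4*s - 1 = -1 + 4*s)
(14 + C(-13, -6)) + b(-12, 2 - 1*2) = (14 - 2) + (-1 + 4*(-12)) = 12 + (-1 - 48) = 12 - 49 = -37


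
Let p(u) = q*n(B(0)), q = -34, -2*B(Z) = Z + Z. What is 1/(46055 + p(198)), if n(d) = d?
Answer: 1/46055 ≈ 2.1713e-5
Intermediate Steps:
B(Z) = -Z (B(Z) = -(Z + Z)/2 = -Z)
p(u) = 0 (p(u) = -(-34)*0 = -34*0 = 0)
1/(46055 + p(198)) = 1/(46055 + 0) = 1/46055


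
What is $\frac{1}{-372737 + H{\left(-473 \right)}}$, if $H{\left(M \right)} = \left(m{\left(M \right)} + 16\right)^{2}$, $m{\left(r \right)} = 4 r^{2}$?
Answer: $\frac{1}{800902911887} \approx 1.2486 \cdot 10^{-12}$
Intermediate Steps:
$H{\left(M \right)} = \left(16 + 4 M^{2}\right)^{2}$ ($H{\left(M \right)} = \left(4 M^{2} + 16\right)^{2} = \left(16 + 4 M^{2}\right)^{2}$)
$\frac{1}{-372737 + H{\left(-473 \right)}} = \frac{1}{-372737 + 16 \left(4 + \left(-473\right)^{2}\right)^{2}} = \frac{1}{-372737 + 16 \left(4 + 223729\right)^{2}} = \frac{1}{-372737 + 16 \cdot 223733^{2}} = \frac{1}{-372737 + 16 \cdot 50056455289} = \frac{1}{-372737 + 800903284624} = \frac{1}{800902911887}$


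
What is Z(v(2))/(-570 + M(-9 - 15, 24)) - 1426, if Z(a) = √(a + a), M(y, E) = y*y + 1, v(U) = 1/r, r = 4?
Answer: -1426 + √2/14 ≈ -1425.9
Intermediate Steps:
v(U) = ¼ (v(U) = 1/4 = ¼)
M(y, E) = 1 + y² (M(y, E) = y² + 1 = 1 + y²)
Z(a) = √2*√a (Z(a) = √(2*a) = √2*√a)
Z(v(2))/(-570 + M(-9 - 15, 24)) - 1426 = (√2*√(¼))/(-570 + (1 + (-9 - 15)²)) - 1426 = (√2*(½))/(-570 + (1 + (-24)²)) - 1426 = (√2/2)/(-570 + (1 + 576)) - 1426 = (√2/2)/(-570 + 577) - 1426 = (√2/2)/7 - 1426 = √2/14 - 1426 = -1426 + √2/14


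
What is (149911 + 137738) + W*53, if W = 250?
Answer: 300899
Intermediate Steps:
(149911 + 137738) + W*53 = (149911 + 137738) + 250*53 = 287649 + 13250 = 300899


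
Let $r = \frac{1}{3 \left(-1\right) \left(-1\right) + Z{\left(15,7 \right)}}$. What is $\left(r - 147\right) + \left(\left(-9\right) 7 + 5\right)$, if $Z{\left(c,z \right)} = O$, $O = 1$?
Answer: $- \frac{819}{4} \approx -204.75$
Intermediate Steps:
$Z{\left(c,z \right)} = 1$
$r = \frac{1}{4}$ ($r = \frac{1}{3 \left(-1\right) \left(-1\right) + 1} = \frac{1}{\left(-3\right) \left(-1\right) + 1} = \frac{1}{3 + 1} = \frac{1}{4} \approx 0.25$)
$\left(r - 147\right) + \left(\left(-9\right) 7 + 5\right) = \left(\frac{1}{4} - 147\right) + \left(\left(-9\right) 7 + 5\right) = - \frac{587}{4} + \left(-63 + 5\right) = - \frac{587}{4} - 58 = - \frac{819}{4}$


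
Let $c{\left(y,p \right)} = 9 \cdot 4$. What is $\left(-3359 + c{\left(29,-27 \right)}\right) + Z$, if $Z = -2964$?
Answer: $-6287$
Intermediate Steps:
$c{\left(y,p \right)} = 36$
$\left(-3359 + c{\left(29,-27 \right)}\right) + Z = \left(-3359 + 36\right) - 2964 = -3323 - 2964 = -6287$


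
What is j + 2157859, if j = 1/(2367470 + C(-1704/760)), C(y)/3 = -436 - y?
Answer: 485056555752006/224786029 ≈ 2.1579e+6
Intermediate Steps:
C(y) = -1308 - 3*y (C(y) = 3*(-436 - y) = -1308 - 3*y)
j = 95/224786029 (j = 1/(2367470 + (-1308 - (-5112)/760)) = 1/(2367470 + (-1308 - 3*(-213/95))) = 1/(2367470 + (-1308 + 639/95)) = 1/(2367470 - 123621/95) = 1/(224786029/95) = 95/224786029 ≈ 4.2262e-7)
j + 2157859 = 95/224786029 + 2157859 = 485056555752006/224786029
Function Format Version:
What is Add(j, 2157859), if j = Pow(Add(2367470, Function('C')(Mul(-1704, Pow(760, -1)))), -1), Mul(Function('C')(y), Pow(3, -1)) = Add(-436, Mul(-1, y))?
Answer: Rational(485056555752006, 224786029) ≈ 2.1579e+6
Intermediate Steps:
Function('C')(y) = Add(-1308, Mul(-3, y)) (Function('C')(y) = Mul(3, Add(-436, Mul(-1, y))) = Add(-1308, Mul(-3, y)))
j = Rational(95, 224786029) (j = Pow(Add(2367470, Add(-1308, Mul(-3, Mul(-1704, Pow(760, -1))))), -1) = Pow(Add(2367470, Add(-1308, Mul(-3, Mul(-1704, Rational(1, 760))))), -1) = Pow(Add(2367470, Add(-1308, Mul(-3, Rational(-213, 95)))), -1) = Pow(Add(2367470, Add(-1308, Rational(639, 95))), -1) = Pow(Add(2367470, Rational(-123621, 95)), -1) = Pow(Rational(224786029, 95), -1) = Rational(95, 224786029) ≈ 4.2262e-7)
Add(j, 2157859) = Add(Rational(95, 224786029), 2157859) = Rational(485056555752006, 224786029)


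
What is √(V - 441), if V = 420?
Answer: I*√21 ≈ 4.5826*I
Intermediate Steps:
√(V - 441) = √(420 - 441) = √(-21) = I*√21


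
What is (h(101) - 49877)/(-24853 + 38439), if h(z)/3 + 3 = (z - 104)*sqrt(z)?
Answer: -24943/6793 - 9*sqrt(101)/13586 ≈ -3.6785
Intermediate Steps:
h(z) = -9 + 3*sqrt(z)*(-104 + z) (h(z) = -9 + 3*((z - 104)*sqrt(z)) = -9 + 3*((-104 + z)*sqrt(z)) = -9 + 3*(sqrt(z)*(-104 + z)) = -9 + 3*sqrt(z)*(-104 + z))
(h(101) - 49877)/(-24853 + 38439) = ((-9 - 312*sqrt(101) + 3*101**(3/2)) - 49877)/(-24853 + 38439) = ((-9 - 312*sqrt(101) + 3*(101*sqrt(101))) - 49877)/13586 = ((-9 - 312*sqrt(101) + 303*sqrt(101)) - 49877)*(1/13586) = ((-9 - 9*sqrt(101)) - 49877)*(1/13586) = (-49886 - 9*sqrt(101))*(1/13586) = -24943/6793 - 9*sqrt(101)/13586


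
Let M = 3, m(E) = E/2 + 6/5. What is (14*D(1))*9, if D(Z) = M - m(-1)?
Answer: 1449/5 ≈ 289.80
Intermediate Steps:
m(E) = 6/5 + E/2 (m(E) = E*(1/2) + 6*(1/5) = E/2 + 6/5 = 6/5 + E/2)
D(Z) = 23/10 (D(Z) = 3 - (6/5 + (1/2)*(-1)) = 3 - (6/5 - 1/2) = 3 - 1*7/10 = 3 - 7/10 = 23/10)
(14*D(1))*9 = (14*(23/10))*9 = (161/5)*9 = 1449/5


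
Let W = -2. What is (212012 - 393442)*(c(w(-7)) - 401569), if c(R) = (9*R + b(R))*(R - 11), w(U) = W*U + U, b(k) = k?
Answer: 72907464070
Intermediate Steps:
w(U) = -U (w(U) = -2*U + U = -U)
c(R) = 10*R*(-11 + R) (c(R) = (9*R + R)*(R - 11) = (10*R)*(-11 + R) = 10*R*(-11 + R))
(212012 - 393442)*(c(w(-7)) - 401569) = (212012 - 393442)*(10*(-1*(-7))*(-11 - 1*(-7)) - 401569) = -181430*(10*7*(-11 + 7) - 401569) = -181430*(10*7*(-4) - 401569) = -181430*(-280 - 401569) = -181430*(-401849) = 72907464070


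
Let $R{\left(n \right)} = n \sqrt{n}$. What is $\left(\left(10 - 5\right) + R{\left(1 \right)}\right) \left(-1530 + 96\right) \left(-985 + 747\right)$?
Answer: $2047752$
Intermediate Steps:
$R{\left(n \right)} = n^{\frac{3}{2}}$
$\left(\left(10 - 5\right) + R{\left(1 \right)}\right) \left(-1530 + 96\right) \left(-985 + 747\right) = \left(\left(10 - 5\right) + 1^{\frac{3}{2}}\right) \left(-1530 + 96\right) \left(-985 + 747\right) = \left(5 + 1\right) \left(\left(-1434\right) \left(-238\right)\right) = 6 \cdot 341292 = 2047752$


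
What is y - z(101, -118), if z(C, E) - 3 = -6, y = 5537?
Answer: 5540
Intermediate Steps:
z(C, E) = -3 (z(C, E) = 3 - 6 = -3)
y - z(101, -118) = 5537 - 1*(-3) = 5537 + 3 = 5540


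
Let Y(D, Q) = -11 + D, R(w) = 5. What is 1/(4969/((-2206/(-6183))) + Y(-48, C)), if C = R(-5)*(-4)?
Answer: 2206/30593173 ≈ 7.2108e-5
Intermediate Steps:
C = -20 (C = 5*(-4) = -20)
1/(4969/((-2206/(-6183))) + Y(-48, C)) = 1/(4969/((-2206/(-6183))) + (-11 - 48)) = 1/(4969/((-2206*(-1/6183))) - 59) = 1/(4969/(2206/6183) - 59) = 1/(4969*(6183/2206) - 59) = 1/(30723327/2206 - 59) = 1/(30593173/2206) = 2206/30593173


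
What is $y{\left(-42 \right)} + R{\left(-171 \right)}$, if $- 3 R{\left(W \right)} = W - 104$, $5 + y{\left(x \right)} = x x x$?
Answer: $- \frac{222004}{3} \approx -74001.0$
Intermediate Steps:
$y{\left(x \right)} = -5 + x^{3}$ ($y{\left(x \right)} = -5 + x x x = -5 + x^{2} x = -5 + x^{3}$)
$R{\left(W \right)} = \frac{104}{3} - \frac{W}{3}$ ($R{\left(W \right)} = - \frac{W - 104}{3} = - \frac{-104 + W}{3} = \frac{104}{3} - \frac{W}{3}$)
$y{\left(-42 \right)} + R{\left(-171 \right)} = \left(-5 + \left(-42\right)^{3}\right) + \left(\frac{104}{3} - -57\right) = \left(-5 - 74088\right) + \left(\frac{104}{3} + 57\right) = -74093 + \frac{275}{3} = - \frac{222004}{3}$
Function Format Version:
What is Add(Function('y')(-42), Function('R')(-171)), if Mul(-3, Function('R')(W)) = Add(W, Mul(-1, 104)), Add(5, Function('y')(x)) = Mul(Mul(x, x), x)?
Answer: Rational(-222004, 3) ≈ -74001.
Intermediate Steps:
Function('y')(x) = Add(-5, Pow(x, 3)) (Function('y')(x) = Add(-5, Mul(Mul(x, x), x)) = Add(-5, Mul(Pow(x, 2), x)) = Add(-5, Pow(x, 3)))
Function('R')(W) = Add(Rational(104, 3), Mul(Rational(-1, 3), W)) (Function('R')(W) = Mul(Rational(-1, 3), Add(W, Mul(-1, 104))) = Mul(Rational(-1, 3), Add(W, -104)) = Mul(Rational(-1, 3), Add(-104, W)) = Add(Rational(104, 3), Mul(Rational(-1, 3), W)))
Add(Function('y')(-42), Function('R')(-171)) = Add(Add(-5, Pow(-42, 3)), Add(Rational(104, 3), Mul(Rational(-1, 3), -171))) = Add(Add(-5, -74088), Add(Rational(104, 3), 57)) = Add(-74093, Rational(275, 3)) = Rational(-222004, 3)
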